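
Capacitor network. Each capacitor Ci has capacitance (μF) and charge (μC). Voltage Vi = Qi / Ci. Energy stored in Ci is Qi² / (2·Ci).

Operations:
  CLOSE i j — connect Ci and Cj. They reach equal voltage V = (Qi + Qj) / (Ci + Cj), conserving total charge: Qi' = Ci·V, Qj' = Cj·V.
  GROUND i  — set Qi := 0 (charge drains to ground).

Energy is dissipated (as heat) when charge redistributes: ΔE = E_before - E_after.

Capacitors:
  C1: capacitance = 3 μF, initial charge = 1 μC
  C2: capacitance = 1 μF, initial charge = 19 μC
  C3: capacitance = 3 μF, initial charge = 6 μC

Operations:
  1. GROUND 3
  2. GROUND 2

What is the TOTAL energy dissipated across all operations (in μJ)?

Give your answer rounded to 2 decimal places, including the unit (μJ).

Answer: 186.50 μJ

Derivation:
Initial: C1(3μF, Q=1μC, V=0.33V), C2(1μF, Q=19μC, V=19.00V), C3(3μF, Q=6μC, V=2.00V)
Op 1: GROUND 3: Q3=0; energy lost=6.000
Op 2: GROUND 2: Q2=0; energy lost=180.500
Total dissipated: 186.500 μJ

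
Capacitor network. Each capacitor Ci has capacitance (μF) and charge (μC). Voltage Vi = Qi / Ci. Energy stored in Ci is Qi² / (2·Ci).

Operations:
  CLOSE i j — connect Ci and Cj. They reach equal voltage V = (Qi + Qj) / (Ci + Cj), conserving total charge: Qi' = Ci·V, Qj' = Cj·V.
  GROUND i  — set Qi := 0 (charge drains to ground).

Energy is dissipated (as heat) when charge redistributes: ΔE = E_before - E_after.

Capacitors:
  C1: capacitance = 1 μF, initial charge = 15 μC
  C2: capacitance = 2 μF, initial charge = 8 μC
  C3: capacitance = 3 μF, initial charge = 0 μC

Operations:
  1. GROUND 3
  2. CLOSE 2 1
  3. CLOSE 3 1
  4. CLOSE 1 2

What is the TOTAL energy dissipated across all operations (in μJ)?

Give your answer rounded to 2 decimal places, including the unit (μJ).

Initial: C1(1μF, Q=15μC, V=15.00V), C2(2μF, Q=8μC, V=4.00V), C3(3μF, Q=0μC, V=0.00V)
Op 1: GROUND 3: Q3=0; energy lost=0.000
Op 2: CLOSE 2-1: Q_total=23.00, C_total=3.00, V=7.67; Q2=15.33, Q1=7.67; dissipated=40.333
Op 3: CLOSE 3-1: Q_total=7.67, C_total=4.00, V=1.92; Q3=5.75, Q1=1.92; dissipated=22.042
Op 4: CLOSE 1-2: Q_total=17.25, C_total=3.00, V=5.75; Q1=5.75, Q2=11.50; dissipated=11.021
Total dissipated: 73.396 μJ

Answer: 73.40 μJ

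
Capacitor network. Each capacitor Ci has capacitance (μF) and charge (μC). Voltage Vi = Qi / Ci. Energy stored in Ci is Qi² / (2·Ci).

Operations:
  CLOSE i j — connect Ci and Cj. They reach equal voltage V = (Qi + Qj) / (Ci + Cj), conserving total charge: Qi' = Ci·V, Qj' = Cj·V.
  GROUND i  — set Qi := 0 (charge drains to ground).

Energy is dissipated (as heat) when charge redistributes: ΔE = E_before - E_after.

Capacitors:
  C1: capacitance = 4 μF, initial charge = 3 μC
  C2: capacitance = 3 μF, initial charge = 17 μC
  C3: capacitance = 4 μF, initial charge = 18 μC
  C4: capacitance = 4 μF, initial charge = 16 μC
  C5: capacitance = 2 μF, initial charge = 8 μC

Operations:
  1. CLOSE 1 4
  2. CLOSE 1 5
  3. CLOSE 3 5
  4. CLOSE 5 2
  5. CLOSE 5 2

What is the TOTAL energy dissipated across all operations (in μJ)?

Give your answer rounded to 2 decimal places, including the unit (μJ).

Answer: 15.72 μJ

Derivation:
Initial: C1(4μF, Q=3μC, V=0.75V), C2(3μF, Q=17μC, V=5.67V), C3(4μF, Q=18μC, V=4.50V), C4(4μF, Q=16μC, V=4.00V), C5(2μF, Q=8μC, V=4.00V)
Op 1: CLOSE 1-4: Q_total=19.00, C_total=8.00, V=2.38; Q1=9.50, Q4=9.50; dissipated=10.562
Op 2: CLOSE 1-5: Q_total=17.50, C_total=6.00, V=2.92; Q1=11.67, Q5=5.83; dissipated=1.760
Op 3: CLOSE 3-5: Q_total=23.83, C_total=6.00, V=3.97; Q3=15.89, Q5=7.94; dissipated=1.671
Op 4: CLOSE 5-2: Q_total=24.94, C_total=5.00, V=4.99; Q5=9.98, Q2=14.97; dissipated=1.723
Op 5: CLOSE 5-2: Q_total=24.94, C_total=5.00, V=4.99; Q5=9.98, Q2=14.97; dissipated=0.000
Total dissipated: 15.717 μJ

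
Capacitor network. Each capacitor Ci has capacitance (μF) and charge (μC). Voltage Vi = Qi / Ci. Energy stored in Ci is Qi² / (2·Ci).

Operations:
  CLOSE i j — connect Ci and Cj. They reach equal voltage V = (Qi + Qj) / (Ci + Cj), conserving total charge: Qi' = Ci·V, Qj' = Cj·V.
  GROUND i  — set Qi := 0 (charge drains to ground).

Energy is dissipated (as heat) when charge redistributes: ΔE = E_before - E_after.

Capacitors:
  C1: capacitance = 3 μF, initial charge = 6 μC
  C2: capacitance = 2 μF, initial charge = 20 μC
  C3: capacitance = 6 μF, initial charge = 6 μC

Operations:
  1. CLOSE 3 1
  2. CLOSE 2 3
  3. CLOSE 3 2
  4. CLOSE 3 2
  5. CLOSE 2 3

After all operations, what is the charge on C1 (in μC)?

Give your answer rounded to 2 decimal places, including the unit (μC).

Answer: 4.00 μC

Derivation:
Initial: C1(3μF, Q=6μC, V=2.00V), C2(2μF, Q=20μC, V=10.00V), C3(6μF, Q=6μC, V=1.00V)
Op 1: CLOSE 3-1: Q_total=12.00, C_total=9.00, V=1.33; Q3=8.00, Q1=4.00; dissipated=1.000
Op 2: CLOSE 2-3: Q_total=28.00, C_total=8.00, V=3.50; Q2=7.00, Q3=21.00; dissipated=56.333
Op 3: CLOSE 3-2: Q_total=28.00, C_total=8.00, V=3.50; Q3=21.00, Q2=7.00; dissipated=0.000
Op 4: CLOSE 3-2: Q_total=28.00, C_total=8.00, V=3.50; Q3=21.00, Q2=7.00; dissipated=0.000
Op 5: CLOSE 2-3: Q_total=28.00, C_total=8.00, V=3.50; Q2=7.00, Q3=21.00; dissipated=0.000
Final charges: Q1=4.00, Q2=7.00, Q3=21.00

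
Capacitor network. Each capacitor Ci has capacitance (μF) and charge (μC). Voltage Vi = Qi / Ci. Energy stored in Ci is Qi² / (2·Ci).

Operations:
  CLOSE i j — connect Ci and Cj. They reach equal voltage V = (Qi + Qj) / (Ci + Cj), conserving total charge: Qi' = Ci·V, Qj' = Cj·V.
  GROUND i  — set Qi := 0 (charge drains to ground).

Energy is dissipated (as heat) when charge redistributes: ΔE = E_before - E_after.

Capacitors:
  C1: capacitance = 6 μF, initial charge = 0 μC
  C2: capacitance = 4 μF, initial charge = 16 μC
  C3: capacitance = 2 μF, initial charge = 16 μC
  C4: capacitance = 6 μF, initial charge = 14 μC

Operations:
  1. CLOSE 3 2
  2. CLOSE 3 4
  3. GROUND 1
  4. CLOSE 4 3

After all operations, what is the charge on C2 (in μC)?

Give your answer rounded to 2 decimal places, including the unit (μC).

Initial: C1(6μF, Q=0μC, V=0.00V), C2(4μF, Q=16μC, V=4.00V), C3(2μF, Q=16μC, V=8.00V), C4(6μF, Q=14μC, V=2.33V)
Op 1: CLOSE 3-2: Q_total=32.00, C_total=6.00, V=5.33; Q3=10.67, Q2=21.33; dissipated=10.667
Op 2: CLOSE 3-4: Q_total=24.67, C_total=8.00, V=3.08; Q3=6.17, Q4=18.50; dissipated=6.750
Op 3: GROUND 1: Q1=0; energy lost=0.000
Op 4: CLOSE 4-3: Q_total=24.67, C_total=8.00, V=3.08; Q4=18.50, Q3=6.17; dissipated=0.000
Final charges: Q1=0.00, Q2=21.33, Q3=6.17, Q4=18.50

Answer: 21.33 μC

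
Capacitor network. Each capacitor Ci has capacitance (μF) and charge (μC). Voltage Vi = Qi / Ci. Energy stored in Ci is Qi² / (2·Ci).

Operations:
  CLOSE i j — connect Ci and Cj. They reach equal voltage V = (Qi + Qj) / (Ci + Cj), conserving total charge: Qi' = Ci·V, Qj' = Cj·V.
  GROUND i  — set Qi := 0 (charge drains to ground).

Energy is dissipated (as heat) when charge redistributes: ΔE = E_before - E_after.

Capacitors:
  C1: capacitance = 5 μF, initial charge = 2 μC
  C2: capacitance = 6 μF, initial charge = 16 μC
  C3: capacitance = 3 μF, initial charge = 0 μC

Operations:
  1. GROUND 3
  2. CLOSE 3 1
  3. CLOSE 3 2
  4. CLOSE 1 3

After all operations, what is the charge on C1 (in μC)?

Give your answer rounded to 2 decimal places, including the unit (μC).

Answer: 4.27 μC

Derivation:
Initial: C1(5μF, Q=2μC, V=0.40V), C2(6μF, Q=16μC, V=2.67V), C3(3μF, Q=0μC, V=0.00V)
Op 1: GROUND 3: Q3=0; energy lost=0.000
Op 2: CLOSE 3-1: Q_total=2.00, C_total=8.00, V=0.25; Q3=0.75, Q1=1.25; dissipated=0.150
Op 3: CLOSE 3-2: Q_total=16.75, C_total=9.00, V=1.86; Q3=5.58, Q2=11.17; dissipated=5.840
Op 4: CLOSE 1-3: Q_total=6.83, C_total=8.00, V=0.85; Q1=4.27, Q3=2.56; dissipated=2.433
Final charges: Q1=4.27, Q2=11.17, Q3=2.56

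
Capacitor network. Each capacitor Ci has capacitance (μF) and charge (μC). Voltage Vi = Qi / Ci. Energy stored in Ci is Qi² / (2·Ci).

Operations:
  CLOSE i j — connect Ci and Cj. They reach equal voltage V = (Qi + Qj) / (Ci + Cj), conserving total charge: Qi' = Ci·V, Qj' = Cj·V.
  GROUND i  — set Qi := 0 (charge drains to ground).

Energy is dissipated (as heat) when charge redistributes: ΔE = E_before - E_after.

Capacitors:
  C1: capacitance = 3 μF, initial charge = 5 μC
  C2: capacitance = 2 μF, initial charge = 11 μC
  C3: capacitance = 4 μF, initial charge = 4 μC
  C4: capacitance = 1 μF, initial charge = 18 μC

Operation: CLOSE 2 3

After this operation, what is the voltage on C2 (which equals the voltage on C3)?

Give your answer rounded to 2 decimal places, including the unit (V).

Answer: 2.50 V

Derivation:
Initial: C1(3μF, Q=5μC, V=1.67V), C2(2μF, Q=11μC, V=5.50V), C3(4μF, Q=4μC, V=1.00V), C4(1μF, Q=18μC, V=18.00V)
Op 1: CLOSE 2-3: Q_total=15.00, C_total=6.00, V=2.50; Q2=5.00, Q3=10.00; dissipated=13.500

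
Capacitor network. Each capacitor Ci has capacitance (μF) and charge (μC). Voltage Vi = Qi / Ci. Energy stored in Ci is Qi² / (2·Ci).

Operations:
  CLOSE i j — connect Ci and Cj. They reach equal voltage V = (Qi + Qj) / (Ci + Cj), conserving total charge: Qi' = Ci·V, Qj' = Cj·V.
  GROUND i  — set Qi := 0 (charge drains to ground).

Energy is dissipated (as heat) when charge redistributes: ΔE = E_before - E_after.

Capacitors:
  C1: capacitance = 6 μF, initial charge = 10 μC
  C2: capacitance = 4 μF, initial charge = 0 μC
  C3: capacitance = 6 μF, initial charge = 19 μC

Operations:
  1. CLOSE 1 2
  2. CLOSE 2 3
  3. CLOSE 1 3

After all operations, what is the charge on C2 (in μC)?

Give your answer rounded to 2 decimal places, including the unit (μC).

Initial: C1(6μF, Q=10μC, V=1.67V), C2(4μF, Q=0μC, V=0.00V), C3(6μF, Q=19μC, V=3.17V)
Op 1: CLOSE 1-2: Q_total=10.00, C_total=10.00, V=1.00; Q1=6.00, Q2=4.00; dissipated=3.333
Op 2: CLOSE 2-3: Q_total=23.00, C_total=10.00, V=2.30; Q2=9.20, Q3=13.80; dissipated=5.633
Op 3: CLOSE 1-3: Q_total=19.80, C_total=12.00, V=1.65; Q1=9.90, Q3=9.90; dissipated=2.535
Final charges: Q1=9.90, Q2=9.20, Q3=9.90

Answer: 9.20 μC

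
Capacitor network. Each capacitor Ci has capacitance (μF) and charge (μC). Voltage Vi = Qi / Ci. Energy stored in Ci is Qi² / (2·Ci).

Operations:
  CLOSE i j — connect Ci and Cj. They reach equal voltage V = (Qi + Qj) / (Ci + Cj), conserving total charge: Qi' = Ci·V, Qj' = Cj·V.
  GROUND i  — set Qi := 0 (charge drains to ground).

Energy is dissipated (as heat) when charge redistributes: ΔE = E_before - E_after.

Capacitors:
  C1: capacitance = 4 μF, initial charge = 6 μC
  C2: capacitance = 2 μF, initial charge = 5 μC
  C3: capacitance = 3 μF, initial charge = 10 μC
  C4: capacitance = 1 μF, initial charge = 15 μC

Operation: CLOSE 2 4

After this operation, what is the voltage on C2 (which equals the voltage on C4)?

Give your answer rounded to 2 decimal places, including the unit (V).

Answer: 6.67 V

Derivation:
Initial: C1(4μF, Q=6μC, V=1.50V), C2(2μF, Q=5μC, V=2.50V), C3(3μF, Q=10μC, V=3.33V), C4(1μF, Q=15μC, V=15.00V)
Op 1: CLOSE 2-4: Q_total=20.00, C_total=3.00, V=6.67; Q2=13.33, Q4=6.67; dissipated=52.083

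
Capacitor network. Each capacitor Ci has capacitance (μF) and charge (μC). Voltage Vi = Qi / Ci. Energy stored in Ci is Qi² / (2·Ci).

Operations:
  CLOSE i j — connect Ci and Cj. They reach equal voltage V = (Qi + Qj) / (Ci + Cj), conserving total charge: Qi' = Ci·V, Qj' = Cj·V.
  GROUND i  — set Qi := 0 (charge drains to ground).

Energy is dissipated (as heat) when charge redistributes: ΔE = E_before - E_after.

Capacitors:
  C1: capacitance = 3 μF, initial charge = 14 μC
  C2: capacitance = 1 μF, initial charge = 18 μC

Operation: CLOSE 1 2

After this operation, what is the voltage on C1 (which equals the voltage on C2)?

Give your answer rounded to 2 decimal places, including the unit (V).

Initial: C1(3μF, Q=14μC, V=4.67V), C2(1μF, Q=18μC, V=18.00V)
Op 1: CLOSE 1-2: Q_total=32.00, C_total=4.00, V=8.00; Q1=24.00, Q2=8.00; dissipated=66.667

Answer: 8.00 V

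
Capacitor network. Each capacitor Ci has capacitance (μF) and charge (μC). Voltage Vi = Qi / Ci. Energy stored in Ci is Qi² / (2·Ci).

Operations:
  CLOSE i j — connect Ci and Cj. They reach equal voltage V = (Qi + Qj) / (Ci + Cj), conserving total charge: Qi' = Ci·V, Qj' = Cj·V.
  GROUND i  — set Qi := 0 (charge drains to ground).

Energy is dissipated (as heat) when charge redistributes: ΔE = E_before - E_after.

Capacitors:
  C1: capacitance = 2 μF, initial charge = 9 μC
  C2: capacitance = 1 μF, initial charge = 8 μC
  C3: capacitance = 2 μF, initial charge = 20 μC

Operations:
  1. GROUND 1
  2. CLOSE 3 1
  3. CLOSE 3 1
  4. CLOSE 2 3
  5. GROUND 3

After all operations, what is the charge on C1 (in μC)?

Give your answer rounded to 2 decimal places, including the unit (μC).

Answer: 10.00 μC

Derivation:
Initial: C1(2μF, Q=9μC, V=4.50V), C2(1μF, Q=8μC, V=8.00V), C3(2μF, Q=20μC, V=10.00V)
Op 1: GROUND 1: Q1=0; energy lost=20.250
Op 2: CLOSE 3-1: Q_total=20.00, C_total=4.00, V=5.00; Q3=10.00, Q1=10.00; dissipated=50.000
Op 3: CLOSE 3-1: Q_total=20.00, C_total=4.00, V=5.00; Q3=10.00, Q1=10.00; dissipated=0.000
Op 4: CLOSE 2-3: Q_total=18.00, C_total=3.00, V=6.00; Q2=6.00, Q3=12.00; dissipated=3.000
Op 5: GROUND 3: Q3=0; energy lost=36.000
Final charges: Q1=10.00, Q2=6.00, Q3=0.00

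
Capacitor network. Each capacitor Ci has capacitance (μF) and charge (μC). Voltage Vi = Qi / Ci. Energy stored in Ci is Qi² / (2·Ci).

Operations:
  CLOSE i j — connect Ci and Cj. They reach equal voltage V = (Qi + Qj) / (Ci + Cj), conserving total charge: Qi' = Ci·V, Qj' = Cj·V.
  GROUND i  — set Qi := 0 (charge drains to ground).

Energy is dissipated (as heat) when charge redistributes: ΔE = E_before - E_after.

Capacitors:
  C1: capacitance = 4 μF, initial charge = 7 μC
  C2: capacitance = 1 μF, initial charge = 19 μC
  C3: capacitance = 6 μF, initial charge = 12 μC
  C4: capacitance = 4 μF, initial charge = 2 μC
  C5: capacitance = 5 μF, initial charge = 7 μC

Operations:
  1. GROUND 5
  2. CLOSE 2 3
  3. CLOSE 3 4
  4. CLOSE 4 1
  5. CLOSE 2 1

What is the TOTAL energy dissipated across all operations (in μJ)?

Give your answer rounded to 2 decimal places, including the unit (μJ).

Initial: C1(4μF, Q=7μC, V=1.75V), C2(1μF, Q=19μC, V=19.00V), C3(6μF, Q=12μC, V=2.00V), C4(4μF, Q=2μC, V=0.50V), C5(5μF, Q=7μC, V=1.40V)
Op 1: GROUND 5: Q5=0; energy lost=4.900
Op 2: CLOSE 2-3: Q_total=31.00, C_total=7.00, V=4.43; Q2=4.43, Q3=26.57; dissipated=123.857
Op 3: CLOSE 3-4: Q_total=28.57, C_total=10.00, V=2.86; Q3=17.14, Q4=11.43; dissipated=18.520
Op 4: CLOSE 4-1: Q_total=18.43, C_total=8.00, V=2.30; Q4=9.21, Q1=9.21; dissipated=1.226
Op 5: CLOSE 2-1: Q_total=13.64, C_total=5.00, V=2.73; Q2=2.73, Q1=10.91; dissipated=1.806
Total dissipated: 150.310 μJ

Answer: 150.31 μJ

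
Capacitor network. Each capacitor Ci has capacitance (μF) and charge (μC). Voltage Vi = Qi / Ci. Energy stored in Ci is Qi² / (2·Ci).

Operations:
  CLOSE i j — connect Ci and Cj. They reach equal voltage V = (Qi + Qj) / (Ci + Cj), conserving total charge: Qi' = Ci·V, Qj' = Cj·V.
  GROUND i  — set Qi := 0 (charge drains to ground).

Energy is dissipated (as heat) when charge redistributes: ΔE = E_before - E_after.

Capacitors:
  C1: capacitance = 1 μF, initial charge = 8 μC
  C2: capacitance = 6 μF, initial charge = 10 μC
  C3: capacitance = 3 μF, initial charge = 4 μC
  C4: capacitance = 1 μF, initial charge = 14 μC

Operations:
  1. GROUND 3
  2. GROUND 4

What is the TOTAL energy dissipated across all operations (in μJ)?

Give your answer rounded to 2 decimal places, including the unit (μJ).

Initial: C1(1μF, Q=8μC, V=8.00V), C2(6μF, Q=10μC, V=1.67V), C3(3μF, Q=4μC, V=1.33V), C4(1μF, Q=14μC, V=14.00V)
Op 1: GROUND 3: Q3=0; energy lost=2.667
Op 2: GROUND 4: Q4=0; energy lost=98.000
Total dissipated: 100.667 μJ

Answer: 100.67 μJ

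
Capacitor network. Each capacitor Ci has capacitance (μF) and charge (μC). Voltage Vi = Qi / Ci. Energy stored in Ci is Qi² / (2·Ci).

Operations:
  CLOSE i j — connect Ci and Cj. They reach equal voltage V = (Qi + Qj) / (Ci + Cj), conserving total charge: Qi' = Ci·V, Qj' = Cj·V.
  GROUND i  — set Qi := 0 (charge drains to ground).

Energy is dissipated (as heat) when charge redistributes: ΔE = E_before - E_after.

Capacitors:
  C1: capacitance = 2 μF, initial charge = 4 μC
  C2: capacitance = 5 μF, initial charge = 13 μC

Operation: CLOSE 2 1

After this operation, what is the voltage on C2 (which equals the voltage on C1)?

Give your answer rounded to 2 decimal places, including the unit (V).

Answer: 2.43 V

Derivation:
Initial: C1(2μF, Q=4μC, V=2.00V), C2(5μF, Q=13μC, V=2.60V)
Op 1: CLOSE 2-1: Q_total=17.00, C_total=7.00, V=2.43; Q2=12.14, Q1=4.86; dissipated=0.257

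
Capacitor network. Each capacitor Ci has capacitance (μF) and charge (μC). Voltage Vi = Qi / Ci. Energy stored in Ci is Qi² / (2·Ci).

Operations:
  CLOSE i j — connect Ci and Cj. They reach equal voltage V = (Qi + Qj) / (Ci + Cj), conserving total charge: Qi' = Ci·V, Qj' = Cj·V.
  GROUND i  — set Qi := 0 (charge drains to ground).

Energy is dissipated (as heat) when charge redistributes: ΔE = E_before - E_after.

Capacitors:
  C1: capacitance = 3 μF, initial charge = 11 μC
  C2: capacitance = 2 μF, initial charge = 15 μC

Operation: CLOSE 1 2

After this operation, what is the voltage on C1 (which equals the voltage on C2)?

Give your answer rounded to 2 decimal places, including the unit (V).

Initial: C1(3μF, Q=11μC, V=3.67V), C2(2μF, Q=15μC, V=7.50V)
Op 1: CLOSE 1-2: Q_total=26.00, C_total=5.00, V=5.20; Q1=15.60, Q2=10.40; dissipated=8.817

Answer: 5.20 V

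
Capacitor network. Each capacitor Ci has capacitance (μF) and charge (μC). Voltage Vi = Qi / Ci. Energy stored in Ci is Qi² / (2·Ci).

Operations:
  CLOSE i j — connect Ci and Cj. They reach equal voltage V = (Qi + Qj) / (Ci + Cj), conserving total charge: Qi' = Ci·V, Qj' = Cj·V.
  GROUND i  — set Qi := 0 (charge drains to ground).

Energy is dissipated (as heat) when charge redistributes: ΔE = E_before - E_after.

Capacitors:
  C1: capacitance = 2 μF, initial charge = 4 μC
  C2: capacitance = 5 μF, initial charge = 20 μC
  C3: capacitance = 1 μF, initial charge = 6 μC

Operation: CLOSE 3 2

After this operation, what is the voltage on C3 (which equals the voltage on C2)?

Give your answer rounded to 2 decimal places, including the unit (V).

Initial: C1(2μF, Q=4μC, V=2.00V), C2(5μF, Q=20μC, V=4.00V), C3(1μF, Q=6μC, V=6.00V)
Op 1: CLOSE 3-2: Q_total=26.00, C_total=6.00, V=4.33; Q3=4.33, Q2=21.67; dissipated=1.667

Answer: 4.33 V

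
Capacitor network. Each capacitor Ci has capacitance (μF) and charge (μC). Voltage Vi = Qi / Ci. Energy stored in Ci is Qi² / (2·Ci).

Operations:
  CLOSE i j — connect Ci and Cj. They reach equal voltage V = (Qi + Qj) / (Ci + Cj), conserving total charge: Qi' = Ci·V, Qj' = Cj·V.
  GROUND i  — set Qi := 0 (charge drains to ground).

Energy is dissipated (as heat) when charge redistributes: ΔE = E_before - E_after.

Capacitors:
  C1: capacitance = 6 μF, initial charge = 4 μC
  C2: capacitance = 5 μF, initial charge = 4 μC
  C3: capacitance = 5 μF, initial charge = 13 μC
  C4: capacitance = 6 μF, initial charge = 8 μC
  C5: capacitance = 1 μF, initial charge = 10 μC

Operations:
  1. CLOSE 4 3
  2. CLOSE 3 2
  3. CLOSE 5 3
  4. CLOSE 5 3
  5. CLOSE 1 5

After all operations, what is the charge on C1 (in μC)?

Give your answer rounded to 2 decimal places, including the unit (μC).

Answer: 5.82 μC

Derivation:
Initial: C1(6μF, Q=4μC, V=0.67V), C2(5μF, Q=4μC, V=0.80V), C3(5μF, Q=13μC, V=2.60V), C4(6μF, Q=8μC, V=1.33V), C5(1μF, Q=10μC, V=10.00V)
Op 1: CLOSE 4-3: Q_total=21.00, C_total=11.00, V=1.91; Q4=11.45, Q3=9.55; dissipated=2.188
Op 2: CLOSE 3-2: Q_total=13.55, C_total=10.00, V=1.35; Q3=6.77, Q2=6.77; dissipated=1.538
Op 3: CLOSE 5-3: Q_total=16.77, C_total=6.00, V=2.80; Q5=2.80, Q3=13.98; dissipated=31.143
Op 4: CLOSE 5-3: Q_total=16.77, C_total=6.00, V=2.80; Q5=2.80, Q3=13.98; dissipated=0.000
Op 5: CLOSE 1-5: Q_total=6.80, C_total=7.00, V=0.97; Q1=5.82, Q5=0.97; dissipated=1.942
Final charges: Q1=5.82, Q2=6.77, Q3=13.98, Q4=11.45, Q5=0.97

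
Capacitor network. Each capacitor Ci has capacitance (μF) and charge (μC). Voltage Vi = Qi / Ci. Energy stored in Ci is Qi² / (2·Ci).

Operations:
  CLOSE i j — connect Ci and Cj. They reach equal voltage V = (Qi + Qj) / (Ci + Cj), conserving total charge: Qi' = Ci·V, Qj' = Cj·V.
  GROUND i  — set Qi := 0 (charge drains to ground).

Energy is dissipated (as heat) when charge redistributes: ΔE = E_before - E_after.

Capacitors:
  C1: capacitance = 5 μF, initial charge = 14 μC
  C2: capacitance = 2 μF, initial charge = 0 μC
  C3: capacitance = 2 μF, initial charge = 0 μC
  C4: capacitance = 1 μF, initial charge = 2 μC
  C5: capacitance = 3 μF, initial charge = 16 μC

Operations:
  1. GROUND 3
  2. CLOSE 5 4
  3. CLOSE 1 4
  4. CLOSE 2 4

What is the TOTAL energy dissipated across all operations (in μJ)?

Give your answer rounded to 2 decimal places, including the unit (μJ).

Initial: C1(5μF, Q=14μC, V=2.80V), C2(2μF, Q=0μC, V=0.00V), C3(2μF, Q=0μC, V=0.00V), C4(1μF, Q=2μC, V=2.00V), C5(3μF, Q=16μC, V=5.33V)
Op 1: GROUND 3: Q3=0; energy lost=0.000
Op 2: CLOSE 5-4: Q_total=18.00, C_total=4.00, V=4.50; Q5=13.50, Q4=4.50; dissipated=4.167
Op 3: CLOSE 1-4: Q_total=18.50, C_total=6.00, V=3.08; Q1=15.42, Q4=3.08; dissipated=1.204
Op 4: CLOSE 2-4: Q_total=3.08, C_total=3.00, V=1.03; Q2=2.06, Q4=1.03; dissipated=3.169
Total dissipated: 8.540 μJ

Answer: 8.54 μJ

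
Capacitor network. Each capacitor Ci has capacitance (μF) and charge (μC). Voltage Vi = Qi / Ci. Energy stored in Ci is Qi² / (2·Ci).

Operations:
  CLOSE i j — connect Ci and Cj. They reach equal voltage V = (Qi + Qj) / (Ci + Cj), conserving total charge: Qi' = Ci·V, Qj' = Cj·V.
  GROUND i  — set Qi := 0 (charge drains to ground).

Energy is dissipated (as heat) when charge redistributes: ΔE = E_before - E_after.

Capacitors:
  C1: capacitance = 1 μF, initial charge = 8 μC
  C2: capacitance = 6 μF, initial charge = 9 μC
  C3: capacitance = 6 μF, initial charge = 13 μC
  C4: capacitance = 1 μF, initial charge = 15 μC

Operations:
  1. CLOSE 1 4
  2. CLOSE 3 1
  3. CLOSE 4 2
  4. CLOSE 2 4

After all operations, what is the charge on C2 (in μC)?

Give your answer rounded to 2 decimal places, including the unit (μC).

Initial: C1(1μF, Q=8μC, V=8.00V), C2(6μF, Q=9μC, V=1.50V), C3(6μF, Q=13μC, V=2.17V), C4(1μF, Q=15μC, V=15.00V)
Op 1: CLOSE 1-4: Q_total=23.00, C_total=2.00, V=11.50; Q1=11.50, Q4=11.50; dissipated=12.250
Op 2: CLOSE 3-1: Q_total=24.50, C_total=7.00, V=3.50; Q3=21.00, Q1=3.50; dissipated=37.333
Op 3: CLOSE 4-2: Q_total=20.50, C_total=7.00, V=2.93; Q4=2.93, Q2=17.57; dissipated=42.857
Op 4: CLOSE 2-4: Q_total=20.50, C_total=7.00, V=2.93; Q2=17.57, Q4=2.93; dissipated=0.000
Final charges: Q1=3.50, Q2=17.57, Q3=21.00, Q4=2.93

Answer: 17.57 μC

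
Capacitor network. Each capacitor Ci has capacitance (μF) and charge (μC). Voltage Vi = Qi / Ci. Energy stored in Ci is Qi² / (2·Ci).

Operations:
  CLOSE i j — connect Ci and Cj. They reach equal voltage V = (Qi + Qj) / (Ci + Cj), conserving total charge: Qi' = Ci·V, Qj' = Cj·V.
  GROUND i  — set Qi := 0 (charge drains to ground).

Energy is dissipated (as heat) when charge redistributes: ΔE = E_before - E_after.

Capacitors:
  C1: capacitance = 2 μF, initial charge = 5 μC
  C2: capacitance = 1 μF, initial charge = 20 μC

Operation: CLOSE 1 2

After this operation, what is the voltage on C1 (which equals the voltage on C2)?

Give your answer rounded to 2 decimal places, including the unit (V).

Answer: 8.33 V

Derivation:
Initial: C1(2μF, Q=5μC, V=2.50V), C2(1μF, Q=20μC, V=20.00V)
Op 1: CLOSE 1-2: Q_total=25.00, C_total=3.00, V=8.33; Q1=16.67, Q2=8.33; dissipated=102.083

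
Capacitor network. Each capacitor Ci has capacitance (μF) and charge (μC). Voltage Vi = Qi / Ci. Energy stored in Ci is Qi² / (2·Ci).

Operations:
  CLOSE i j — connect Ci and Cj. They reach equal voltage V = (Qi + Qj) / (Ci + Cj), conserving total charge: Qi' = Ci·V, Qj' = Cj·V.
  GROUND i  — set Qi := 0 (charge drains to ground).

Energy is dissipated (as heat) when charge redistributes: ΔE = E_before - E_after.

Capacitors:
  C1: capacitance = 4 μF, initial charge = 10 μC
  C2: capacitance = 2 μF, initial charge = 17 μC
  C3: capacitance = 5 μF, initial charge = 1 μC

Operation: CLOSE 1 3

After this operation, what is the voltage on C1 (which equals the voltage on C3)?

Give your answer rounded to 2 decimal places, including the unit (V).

Answer: 1.22 V

Derivation:
Initial: C1(4μF, Q=10μC, V=2.50V), C2(2μF, Q=17μC, V=8.50V), C3(5μF, Q=1μC, V=0.20V)
Op 1: CLOSE 1-3: Q_total=11.00, C_total=9.00, V=1.22; Q1=4.89, Q3=6.11; dissipated=5.878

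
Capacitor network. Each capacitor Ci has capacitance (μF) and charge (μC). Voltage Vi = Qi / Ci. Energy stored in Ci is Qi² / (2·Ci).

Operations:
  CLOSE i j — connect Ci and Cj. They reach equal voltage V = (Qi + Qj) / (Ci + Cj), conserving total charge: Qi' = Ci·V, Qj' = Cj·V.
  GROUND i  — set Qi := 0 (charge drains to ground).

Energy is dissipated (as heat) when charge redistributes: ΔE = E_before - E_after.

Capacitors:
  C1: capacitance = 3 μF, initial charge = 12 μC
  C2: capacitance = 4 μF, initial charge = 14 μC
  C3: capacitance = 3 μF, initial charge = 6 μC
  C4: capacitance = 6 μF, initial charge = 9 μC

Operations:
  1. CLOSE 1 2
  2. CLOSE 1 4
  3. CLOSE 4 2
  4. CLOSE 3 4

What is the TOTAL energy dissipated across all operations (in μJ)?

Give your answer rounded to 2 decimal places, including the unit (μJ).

Answer: 8.42 μJ

Derivation:
Initial: C1(3μF, Q=12μC, V=4.00V), C2(4μF, Q=14μC, V=3.50V), C3(3μF, Q=6μC, V=2.00V), C4(6μF, Q=9μC, V=1.50V)
Op 1: CLOSE 1-2: Q_total=26.00, C_total=7.00, V=3.71; Q1=11.14, Q2=14.86; dissipated=0.214
Op 2: CLOSE 1-4: Q_total=20.14, C_total=9.00, V=2.24; Q1=6.71, Q4=13.43; dissipated=4.903
Op 3: CLOSE 4-2: Q_total=28.29, C_total=10.00, V=2.83; Q4=16.97, Q2=11.31; dissipated=2.615
Op 4: CLOSE 3-4: Q_total=22.97, C_total=9.00, V=2.55; Q3=7.66, Q4=15.31; dissipated=0.687
Total dissipated: 8.419 μJ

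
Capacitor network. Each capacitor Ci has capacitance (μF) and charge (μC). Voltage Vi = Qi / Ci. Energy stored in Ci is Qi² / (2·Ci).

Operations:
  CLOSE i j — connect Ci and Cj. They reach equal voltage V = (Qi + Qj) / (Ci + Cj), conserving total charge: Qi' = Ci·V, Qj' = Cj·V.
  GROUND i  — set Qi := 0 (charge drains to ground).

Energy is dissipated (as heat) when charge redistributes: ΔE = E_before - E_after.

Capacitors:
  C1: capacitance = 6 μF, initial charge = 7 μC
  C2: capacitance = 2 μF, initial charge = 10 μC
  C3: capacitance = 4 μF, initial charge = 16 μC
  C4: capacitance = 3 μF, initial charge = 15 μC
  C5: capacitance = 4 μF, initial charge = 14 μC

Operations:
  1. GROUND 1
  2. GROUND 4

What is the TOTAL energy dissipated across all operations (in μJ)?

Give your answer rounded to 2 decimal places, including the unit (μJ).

Initial: C1(6μF, Q=7μC, V=1.17V), C2(2μF, Q=10μC, V=5.00V), C3(4μF, Q=16μC, V=4.00V), C4(3μF, Q=15μC, V=5.00V), C5(4μF, Q=14μC, V=3.50V)
Op 1: GROUND 1: Q1=0; energy lost=4.083
Op 2: GROUND 4: Q4=0; energy lost=37.500
Total dissipated: 41.583 μJ

Answer: 41.58 μJ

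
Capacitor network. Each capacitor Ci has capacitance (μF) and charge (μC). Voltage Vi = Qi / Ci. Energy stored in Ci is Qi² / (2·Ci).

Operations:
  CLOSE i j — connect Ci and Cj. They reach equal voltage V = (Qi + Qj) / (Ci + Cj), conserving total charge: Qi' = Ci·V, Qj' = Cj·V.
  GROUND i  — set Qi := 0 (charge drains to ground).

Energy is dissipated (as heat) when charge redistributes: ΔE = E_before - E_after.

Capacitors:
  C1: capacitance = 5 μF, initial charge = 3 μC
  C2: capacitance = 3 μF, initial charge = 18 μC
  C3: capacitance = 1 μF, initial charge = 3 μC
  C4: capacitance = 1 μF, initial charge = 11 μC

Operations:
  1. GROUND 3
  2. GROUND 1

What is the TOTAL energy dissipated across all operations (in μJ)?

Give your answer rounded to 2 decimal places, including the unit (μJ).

Initial: C1(5μF, Q=3μC, V=0.60V), C2(3μF, Q=18μC, V=6.00V), C3(1μF, Q=3μC, V=3.00V), C4(1μF, Q=11μC, V=11.00V)
Op 1: GROUND 3: Q3=0; energy lost=4.500
Op 2: GROUND 1: Q1=0; energy lost=0.900
Total dissipated: 5.400 μJ

Answer: 5.40 μJ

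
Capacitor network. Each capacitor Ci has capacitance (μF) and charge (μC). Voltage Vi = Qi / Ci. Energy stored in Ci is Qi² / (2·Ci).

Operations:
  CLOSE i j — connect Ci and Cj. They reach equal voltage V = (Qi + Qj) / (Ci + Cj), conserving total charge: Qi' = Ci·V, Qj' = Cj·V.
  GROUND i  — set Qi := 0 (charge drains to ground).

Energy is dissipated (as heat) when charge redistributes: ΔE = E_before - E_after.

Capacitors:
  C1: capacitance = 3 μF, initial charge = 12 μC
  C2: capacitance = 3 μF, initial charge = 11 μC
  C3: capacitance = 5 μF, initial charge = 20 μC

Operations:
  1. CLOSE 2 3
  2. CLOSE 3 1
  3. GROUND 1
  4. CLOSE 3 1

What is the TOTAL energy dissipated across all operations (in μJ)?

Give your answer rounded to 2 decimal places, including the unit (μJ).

Answer: 37.61 μJ

Derivation:
Initial: C1(3μF, Q=12μC, V=4.00V), C2(3μF, Q=11μC, V=3.67V), C3(5μF, Q=20μC, V=4.00V)
Op 1: CLOSE 2-3: Q_total=31.00, C_total=8.00, V=3.88; Q2=11.62, Q3=19.38; dissipated=0.104
Op 2: CLOSE 3-1: Q_total=31.38, C_total=8.00, V=3.92; Q3=19.61, Q1=11.77; dissipated=0.015
Op 3: GROUND 1: Q1=0; energy lost=23.072
Op 4: CLOSE 3-1: Q_total=19.61, C_total=8.00, V=2.45; Q3=12.26, Q1=7.35; dissipated=14.420
Total dissipated: 37.610 μJ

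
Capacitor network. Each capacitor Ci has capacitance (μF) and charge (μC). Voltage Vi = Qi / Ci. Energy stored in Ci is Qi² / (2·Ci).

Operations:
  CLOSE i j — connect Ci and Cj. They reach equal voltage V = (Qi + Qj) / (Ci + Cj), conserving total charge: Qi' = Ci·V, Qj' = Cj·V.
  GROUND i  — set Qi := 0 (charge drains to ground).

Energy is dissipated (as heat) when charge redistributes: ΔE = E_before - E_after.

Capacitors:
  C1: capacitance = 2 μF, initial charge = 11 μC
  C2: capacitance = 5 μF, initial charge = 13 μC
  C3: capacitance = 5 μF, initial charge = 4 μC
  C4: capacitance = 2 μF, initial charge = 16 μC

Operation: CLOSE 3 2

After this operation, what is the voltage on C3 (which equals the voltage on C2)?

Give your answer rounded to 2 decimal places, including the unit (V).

Answer: 1.70 V

Derivation:
Initial: C1(2μF, Q=11μC, V=5.50V), C2(5μF, Q=13μC, V=2.60V), C3(5μF, Q=4μC, V=0.80V), C4(2μF, Q=16μC, V=8.00V)
Op 1: CLOSE 3-2: Q_total=17.00, C_total=10.00, V=1.70; Q3=8.50, Q2=8.50; dissipated=4.050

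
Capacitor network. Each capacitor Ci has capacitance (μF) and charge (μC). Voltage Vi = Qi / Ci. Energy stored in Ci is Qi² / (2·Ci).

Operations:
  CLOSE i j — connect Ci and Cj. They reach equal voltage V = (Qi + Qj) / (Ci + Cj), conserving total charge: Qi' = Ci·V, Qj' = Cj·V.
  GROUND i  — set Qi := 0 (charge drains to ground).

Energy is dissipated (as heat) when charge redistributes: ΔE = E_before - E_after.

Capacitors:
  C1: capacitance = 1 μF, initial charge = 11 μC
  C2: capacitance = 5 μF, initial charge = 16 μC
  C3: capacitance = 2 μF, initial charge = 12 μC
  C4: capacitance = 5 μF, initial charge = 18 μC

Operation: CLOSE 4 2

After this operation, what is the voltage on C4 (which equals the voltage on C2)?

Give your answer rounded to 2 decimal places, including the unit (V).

Answer: 3.40 V

Derivation:
Initial: C1(1μF, Q=11μC, V=11.00V), C2(5μF, Q=16μC, V=3.20V), C3(2μF, Q=12μC, V=6.00V), C4(5μF, Q=18μC, V=3.60V)
Op 1: CLOSE 4-2: Q_total=34.00, C_total=10.00, V=3.40; Q4=17.00, Q2=17.00; dissipated=0.200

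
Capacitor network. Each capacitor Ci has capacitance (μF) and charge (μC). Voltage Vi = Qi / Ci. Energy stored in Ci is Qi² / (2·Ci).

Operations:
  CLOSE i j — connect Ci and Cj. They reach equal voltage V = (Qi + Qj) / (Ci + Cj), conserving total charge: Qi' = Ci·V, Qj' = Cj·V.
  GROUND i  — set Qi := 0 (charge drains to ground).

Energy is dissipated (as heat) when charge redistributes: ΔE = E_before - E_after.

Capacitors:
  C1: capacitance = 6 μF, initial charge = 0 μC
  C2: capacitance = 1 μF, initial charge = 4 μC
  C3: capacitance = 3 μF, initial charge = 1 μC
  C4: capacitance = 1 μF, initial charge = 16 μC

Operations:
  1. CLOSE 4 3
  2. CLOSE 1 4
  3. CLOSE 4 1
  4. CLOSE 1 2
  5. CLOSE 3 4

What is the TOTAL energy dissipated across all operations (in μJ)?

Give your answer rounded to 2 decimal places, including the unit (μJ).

Initial: C1(6μF, Q=0μC, V=0.00V), C2(1μF, Q=4μC, V=4.00V), C3(3μF, Q=1μC, V=0.33V), C4(1μF, Q=16μC, V=16.00V)
Op 1: CLOSE 4-3: Q_total=17.00, C_total=4.00, V=4.25; Q4=4.25, Q3=12.75; dissipated=92.042
Op 2: CLOSE 1-4: Q_total=4.25, C_total=7.00, V=0.61; Q1=3.64, Q4=0.61; dissipated=7.741
Op 3: CLOSE 4-1: Q_total=4.25, C_total=7.00, V=0.61; Q4=0.61, Q1=3.64; dissipated=0.000
Op 4: CLOSE 1-2: Q_total=7.64, C_total=7.00, V=1.09; Q1=6.55, Q2=1.09; dissipated=4.933
Op 5: CLOSE 3-4: Q_total=13.36, C_total=4.00, V=3.34; Q3=10.02, Q4=3.34; dissipated=4.976
Total dissipated: 109.693 μJ

Answer: 109.69 μJ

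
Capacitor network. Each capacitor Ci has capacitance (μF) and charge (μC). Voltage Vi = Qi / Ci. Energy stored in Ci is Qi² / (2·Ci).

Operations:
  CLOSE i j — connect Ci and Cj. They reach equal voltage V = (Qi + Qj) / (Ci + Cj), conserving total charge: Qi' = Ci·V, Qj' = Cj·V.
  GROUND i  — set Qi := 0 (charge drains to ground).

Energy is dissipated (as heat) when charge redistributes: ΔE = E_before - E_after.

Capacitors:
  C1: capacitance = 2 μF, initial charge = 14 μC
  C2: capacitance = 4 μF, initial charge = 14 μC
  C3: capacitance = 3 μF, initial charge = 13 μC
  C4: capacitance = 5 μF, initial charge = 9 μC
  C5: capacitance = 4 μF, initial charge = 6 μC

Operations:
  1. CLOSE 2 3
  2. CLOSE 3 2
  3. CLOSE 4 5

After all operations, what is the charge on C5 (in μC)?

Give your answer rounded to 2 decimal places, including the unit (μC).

Answer: 6.67 μC

Derivation:
Initial: C1(2μF, Q=14μC, V=7.00V), C2(4μF, Q=14μC, V=3.50V), C3(3μF, Q=13μC, V=4.33V), C4(5μF, Q=9μC, V=1.80V), C5(4μF, Q=6μC, V=1.50V)
Op 1: CLOSE 2-3: Q_total=27.00, C_total=7.00, V=3.86; Q2=15.43, Q3=11.57; dissipated=0.595
Op 2: CLOSE 3-2: Q_total=27.00, C_total=7.00, V=3.86; Q3=11.57, Q2=15.43; dissipated=0.000
Op 3: CLOSE 4-5: Q_total=15.00, C_total=9.00, V=1.67; Q4=8.33, Q5=6.67; dissipated=0.100
Final charges: Q1=14.00, Q2=15.43, Q3=11.57, Q4=8.33, Q5=6.67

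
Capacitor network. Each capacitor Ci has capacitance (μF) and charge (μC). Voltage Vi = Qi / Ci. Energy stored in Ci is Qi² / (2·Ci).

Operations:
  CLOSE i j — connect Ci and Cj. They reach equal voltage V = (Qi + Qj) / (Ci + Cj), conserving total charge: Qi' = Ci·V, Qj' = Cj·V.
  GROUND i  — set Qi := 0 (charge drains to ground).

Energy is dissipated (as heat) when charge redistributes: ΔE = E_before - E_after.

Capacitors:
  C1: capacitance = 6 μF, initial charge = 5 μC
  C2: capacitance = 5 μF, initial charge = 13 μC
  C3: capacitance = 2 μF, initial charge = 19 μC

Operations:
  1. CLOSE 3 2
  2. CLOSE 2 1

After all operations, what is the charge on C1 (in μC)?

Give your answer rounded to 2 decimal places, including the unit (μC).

Answer: 15.19 μC

Derivation:
Initial: C1(6μF, Q=5μC, V=0.83V), C2(5μF, Q=13μC, V=2.60V), C3(2μF, Q=19μC, V=9.50V)
Op 1: CLOSE 3-2: Q_total=32.00, C_total=7.00, V=4.57; Q3=9.14, Q2=22.86; dissipated=34.007
Op 2: CLOSE 2-1: Q_total=27.86, C_total=11.00, V=2.53; Q2=12.66, Q1=15.19; dissipated=19.055
Final charges: Q1=15.19, Q2=12.66, Q3=9.14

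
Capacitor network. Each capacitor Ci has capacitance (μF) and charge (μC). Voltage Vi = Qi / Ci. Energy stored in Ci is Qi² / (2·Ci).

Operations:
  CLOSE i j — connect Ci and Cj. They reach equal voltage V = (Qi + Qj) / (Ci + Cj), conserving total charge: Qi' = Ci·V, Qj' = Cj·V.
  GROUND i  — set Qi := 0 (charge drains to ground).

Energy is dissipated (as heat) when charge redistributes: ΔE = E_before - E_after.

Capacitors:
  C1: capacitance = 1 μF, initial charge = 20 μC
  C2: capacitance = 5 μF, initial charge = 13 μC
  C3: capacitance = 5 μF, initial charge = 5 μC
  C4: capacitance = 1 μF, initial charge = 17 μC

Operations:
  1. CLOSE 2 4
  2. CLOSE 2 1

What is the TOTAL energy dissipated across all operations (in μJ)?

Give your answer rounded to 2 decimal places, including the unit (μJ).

Initial: C1(1μF, Q=20μC, V=20.00V), C2(5μF, Q=13μC, V=2.60V), C3(5μF, Q=5μC, V=1.00V), C4(1μF, Q=17μC, V=17.00V)
Op 1: CLOSE 2-4: Q_total=30.00, C_total=6.00, V=5.00; Q2=25.00, Q4=5.00; dissipated=86.400
Op 2: CLOSE 2-1: Q_total=45.00, C_total=6.00, V=7.50; Q2=37.50, Q1=7.50; dissipated=93.750
Total dissipated: 180.150 μJ

Answer: 180.15 μJ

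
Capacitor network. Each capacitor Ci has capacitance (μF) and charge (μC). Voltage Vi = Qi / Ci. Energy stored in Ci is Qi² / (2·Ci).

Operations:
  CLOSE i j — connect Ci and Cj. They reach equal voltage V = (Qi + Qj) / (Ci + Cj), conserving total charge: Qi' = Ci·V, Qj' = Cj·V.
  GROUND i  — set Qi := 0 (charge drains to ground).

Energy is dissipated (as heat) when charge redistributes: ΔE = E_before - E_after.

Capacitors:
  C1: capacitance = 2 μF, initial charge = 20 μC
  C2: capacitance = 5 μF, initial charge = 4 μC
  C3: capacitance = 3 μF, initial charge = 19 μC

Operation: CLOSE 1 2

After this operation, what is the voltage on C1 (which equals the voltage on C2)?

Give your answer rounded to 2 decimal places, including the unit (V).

Initial: C1(2μF, Q=20μC, V=10.00V), C2(5μF, Q=4μC, V=0.80V), C3(3μF, Q=19μC, V=6.33V)
Op 1: CLOSE 1-2: Q_total=24.00, C_total=7.00, V=3.43; Q1=6.86, Q2=17.14; dissipated=60.457

Answer: 3.43 V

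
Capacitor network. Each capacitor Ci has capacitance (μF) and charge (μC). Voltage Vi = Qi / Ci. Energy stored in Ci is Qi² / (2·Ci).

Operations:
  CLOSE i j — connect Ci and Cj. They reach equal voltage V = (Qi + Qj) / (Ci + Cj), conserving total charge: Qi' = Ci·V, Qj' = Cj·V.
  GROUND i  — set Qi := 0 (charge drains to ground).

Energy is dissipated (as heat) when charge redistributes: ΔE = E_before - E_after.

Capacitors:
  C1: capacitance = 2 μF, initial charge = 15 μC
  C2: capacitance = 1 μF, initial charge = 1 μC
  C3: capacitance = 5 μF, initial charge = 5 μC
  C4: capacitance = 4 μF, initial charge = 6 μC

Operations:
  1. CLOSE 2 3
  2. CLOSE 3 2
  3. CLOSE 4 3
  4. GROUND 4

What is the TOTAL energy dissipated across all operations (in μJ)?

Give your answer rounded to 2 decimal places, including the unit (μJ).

Initial: C1(2μF, Q=15μC, V=7.50V), C2(1μF, Q=1μC, V=1.00V), C3(5μF, Q=5μC, V=1.00V), C4(4μF, Q=6μC, V=1.50V)
Op 1: CLOSE 2-3: Q_total=6.00, C_total=6.00, V=1.00; Q2=1.00, Q3=5.00; dissipated=0.000
Op 2: CLOSE 3-2: Q_total=6.00, C_total=6.00, V=1.00; Q3=5.00, Q2=1.00; dissipated=0.000
Op 3: CLOSE 4-3: Q_total=11.00, C_total=9.00, V=1.22; Q4=4.89, Q3=6.11; dissipated=0.278
Op 4: GROUND 4: Q4=0; energy lost=2.988
Total dissipated: 3.265 μJ

Answer: 3.27 μJ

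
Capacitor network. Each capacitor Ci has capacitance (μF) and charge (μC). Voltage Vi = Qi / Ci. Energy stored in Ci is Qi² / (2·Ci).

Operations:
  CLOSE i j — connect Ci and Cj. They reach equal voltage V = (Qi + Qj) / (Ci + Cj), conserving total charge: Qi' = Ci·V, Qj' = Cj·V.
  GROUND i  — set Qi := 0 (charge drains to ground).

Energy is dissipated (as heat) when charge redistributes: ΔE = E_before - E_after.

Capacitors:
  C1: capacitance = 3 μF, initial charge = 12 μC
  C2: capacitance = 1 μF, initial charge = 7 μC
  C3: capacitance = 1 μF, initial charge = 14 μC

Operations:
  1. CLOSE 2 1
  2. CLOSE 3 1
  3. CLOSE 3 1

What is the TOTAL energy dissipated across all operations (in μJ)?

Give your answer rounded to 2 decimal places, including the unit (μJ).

Answer: 35.46 μJ

Derivation:
Initial: C1(3μF, Q=12μC, V=4.00V), C2(1μF, Q=7μC, V=7.00V), C3(1μF, Q=14μC, V=14.00V)
Op 1: CLOSE 2-1: Q_total=19.00, C_total=4.00, V=4.75; Q2=4.75, Q1=14.25; dissipated=3.375
Op 2: CLOSE 3-1: Q_total=28.25, C_total=4.00, V=7.06; Q3=7.06, Q1=21.19; dissipated=32.086
Op 3: CLOSE 3-1: Q_total=28.25, C_total=4.00, V=7.06; Q3=7.06, Q1=21.19; dissipated=0.000
Total dissipated: 35.461 μJ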